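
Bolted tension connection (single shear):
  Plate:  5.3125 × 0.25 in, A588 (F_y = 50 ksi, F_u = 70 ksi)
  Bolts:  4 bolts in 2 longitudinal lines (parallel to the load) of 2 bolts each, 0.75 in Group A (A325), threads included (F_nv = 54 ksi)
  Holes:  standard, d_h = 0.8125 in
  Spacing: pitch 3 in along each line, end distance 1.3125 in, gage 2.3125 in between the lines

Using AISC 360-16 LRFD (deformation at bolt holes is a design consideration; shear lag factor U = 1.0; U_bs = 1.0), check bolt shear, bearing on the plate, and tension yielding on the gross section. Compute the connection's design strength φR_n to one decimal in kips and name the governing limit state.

Bolt shear: A_b = π(0.75)²/4 = 0.44179 in². φR_n = 0.75 × 54 × 0.44179 × 4 × 1 = 71.6 kips.
Bearing (0.25 in plate, F_u = 70 ksi): end bolts L_c = 1.3125 − 0.8125/2 = 0.90625, R_n = min(1.2×0.90625×0.25×70, 2.4×0.75×0.25×70) = 19.031 kips/bolt; interior L_c = 3 − 0.8125 = 2.1875, R_n = 31.5 kips/bolt. φR_n = 0.75 × (2×19.031 + 2×31.5) = 75.8 kips.
Tension yield (gross): A_g = 5.3125×0.25 = 1.3281 in². φR_n = 0.90 × 50 × 1.3281 = 59.8 kips.
Governing: min(71.6, 75.8, 59.8) = 59.8 kips → gross-section yield.

59.8 kips (gross-section yield governs)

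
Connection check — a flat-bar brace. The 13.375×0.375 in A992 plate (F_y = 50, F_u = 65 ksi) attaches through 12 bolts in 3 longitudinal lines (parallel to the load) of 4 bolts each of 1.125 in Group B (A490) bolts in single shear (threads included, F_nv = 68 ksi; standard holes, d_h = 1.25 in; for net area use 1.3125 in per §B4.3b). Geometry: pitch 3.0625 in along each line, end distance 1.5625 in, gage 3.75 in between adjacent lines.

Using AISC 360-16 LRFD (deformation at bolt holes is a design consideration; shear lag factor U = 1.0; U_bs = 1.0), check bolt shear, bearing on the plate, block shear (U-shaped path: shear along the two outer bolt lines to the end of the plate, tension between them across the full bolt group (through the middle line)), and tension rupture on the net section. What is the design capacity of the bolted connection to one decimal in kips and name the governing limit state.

Bolt shear: A_b = π(1.125)²/4 = 0.99402 in². φR_n = 0.75 × 68 × 0.99402 × 12 × 1 = 608.3 kips.
Bearing (0.375 in plate, F_u = 65 ksi): end bolts L_c = 1.5625 − 1.25/2 = 0.9375, R_n = min(1.2×0.9375×0.375×65, 2.4×1.125×0.375×65) = 27.422 kips/bolt; interior L_c = 3.0625 − 1.25 = 1.8125, R_n = 53.016 kips/bolt. φR_n = 0.75 × (3×27.422 + 9×53.016) = 419.6 kips.
Block shear: shear path 2×[1.5625+3×3.0625] = 2×10.75 in, A_gv = 8.0625, A_nv = 2×(10.75 − 3.5×1.3125)×0.375 = 4.6172 in²; tension across gage: (7.5 − 2×1.3125)×0.375 = 1.8281 in². R_n = min(0.6×65×4.6172, 0.6×50×8.0625) + 1.0×65×1.8281 = min(180.07, 241.88) + 118.83 = 298.9 kips. φR_n = 0.75 × 298.9 = 224.2 kips.
Tension rupture (net): A_n = (13.375 − 3×1.3125)×0.375 = 3.5391 in² (U = 1.0, A_e = A_n). φR_n = 0.75 × 65 × 3.5391 = 172.5 kips.
Governing: min(608.3, 419.6, 224.2, 172.5) = 172.5 kips → net-section rupture.

172.5 kips (net-section rupture governs)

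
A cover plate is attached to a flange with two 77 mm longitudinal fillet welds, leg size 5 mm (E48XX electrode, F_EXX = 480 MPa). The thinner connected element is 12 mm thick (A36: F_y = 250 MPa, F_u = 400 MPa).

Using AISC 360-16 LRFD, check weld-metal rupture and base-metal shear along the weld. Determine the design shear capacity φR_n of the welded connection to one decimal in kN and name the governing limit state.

Weld metal: throat = 0.707×5 = 3.535 mm, L = 2×77 = 154 mm. φR_n = 0.75 × 0.6 × 480 × 3.535 × 154 = 117.6 kN.
Base metal shear (12 mm plate): yield φR_n = 1.0×0.6×250×12×154 = 277.2 kN; rupture φR_n = 0.75×0.6×400×12×154 = 332.6 kN; take 277.2 kN (yield).
Governing: min(117.6, 277.2) = 117.6 kN → weld metal.

117.6 kN (weld metal governs)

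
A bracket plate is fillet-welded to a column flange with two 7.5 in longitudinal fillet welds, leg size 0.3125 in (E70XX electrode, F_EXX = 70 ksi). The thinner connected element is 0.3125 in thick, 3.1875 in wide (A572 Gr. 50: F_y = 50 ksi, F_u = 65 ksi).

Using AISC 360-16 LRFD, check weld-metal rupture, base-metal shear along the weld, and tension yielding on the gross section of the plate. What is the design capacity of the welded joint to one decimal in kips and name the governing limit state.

44.8 kips (gross-section yield governs)

Weld metal: throat = 0.707×0.3125 = 0.22094 in, L = 2×7.5 = 15 in. φR_n = 0.75 × 0.6 × 70 × 0.22094 × 15 = 104.4 kips.
Base metal shear (0.3125 in plate): yield φR_n = 1.0×0.6×50×0.3125×15 = 140.6 kips; rupture φR_n = 0.75×0.6×65×0.3125×15 = 137.1 kips; take 137.1 kips (rupture).
Tension yield (gross): A_g = 3.1875×0.3125 = 0.99609 in². φR_n = 0.90 × 50 × 0.99609 = 44.8 kips.
Governing: min(104.4, 137.1, 44.8) = 44.8 kips → gross-section yield.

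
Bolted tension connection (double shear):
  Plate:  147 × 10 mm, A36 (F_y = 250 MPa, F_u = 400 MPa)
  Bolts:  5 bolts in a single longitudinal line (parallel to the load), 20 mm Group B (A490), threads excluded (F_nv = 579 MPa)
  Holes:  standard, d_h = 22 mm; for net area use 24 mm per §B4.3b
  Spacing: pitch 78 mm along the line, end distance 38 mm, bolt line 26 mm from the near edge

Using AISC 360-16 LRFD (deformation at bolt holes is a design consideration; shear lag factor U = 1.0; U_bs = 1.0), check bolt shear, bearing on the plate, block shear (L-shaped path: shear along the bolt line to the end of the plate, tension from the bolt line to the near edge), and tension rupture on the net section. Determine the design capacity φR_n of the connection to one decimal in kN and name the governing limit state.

369.0 kN (net-section rupture governs)

Bolt shear: A_b = π(20)²/4 = 314.16 mm². φR_n = 0.75 × 579 × 314.16 × 5 × 2 = 1364.2 kN.
Bearing (10 mm plate, F_u = 400 MPa): end bolts L_c = 38 − 22/2 = 27, R_n = min(1.2×27×10×400, 2.4×20×10×400) = 129.6 kN/bolt; interior L_c = 78 − 22 = 56, R_n = 192 kN/bolt. φR_n = 0.75 × (1×129.6 + 4×192) = 673.2 kN.
Block shear: shear path 1×[38+4×78] = 1×350 mm, A_gv = 3500, A_nv = 1×(350 − 4.5×24)×10 = 2420 mm²; tension to near edge: (26 − 0.5×24)×10 = 140 mm². R_n = min(0.6×400×2420, 0.6×250×3500) + 1.0×400×140 = min(580.8, 525) + 56 = 581 kN. φR_n = 0.75 × 581 = 435.8 kN.
Tension rupture (net): A_n = (147 − 1×24)×10 = 1230 mm² (U = 1.0, A_e = A_n). φR_n = 0.75 × 400 × 1230 = 369.0 kN.
Governing: min(1364.2, 673.2, 435.8, 369.0) = 369.0 kN → net-section rupture.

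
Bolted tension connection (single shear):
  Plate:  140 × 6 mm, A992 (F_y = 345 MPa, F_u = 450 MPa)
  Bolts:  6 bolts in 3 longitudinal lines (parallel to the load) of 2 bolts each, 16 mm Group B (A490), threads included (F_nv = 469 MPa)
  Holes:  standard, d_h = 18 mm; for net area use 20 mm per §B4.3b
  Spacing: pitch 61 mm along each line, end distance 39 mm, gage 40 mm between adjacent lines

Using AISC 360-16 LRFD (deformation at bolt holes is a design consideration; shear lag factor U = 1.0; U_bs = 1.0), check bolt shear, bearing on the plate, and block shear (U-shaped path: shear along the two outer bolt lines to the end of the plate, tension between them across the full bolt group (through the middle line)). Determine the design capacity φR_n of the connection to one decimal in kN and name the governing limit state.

251.1 kN (block shear governs)

Bolt shear: A_b = π(16)²/4 = 201.06 mm². φR_n = 0.75 × 469 × 201.06 × 6 × 1 = 424.3 kN.
Bearing (6 mm plate, F_u = 450 MPa): end bolts L_c = 39 − 18/2 = 30, R_n = min(1.2×30×6×450, 2.4×16×6×450) = 97.2 kN/bolt; interior L_c = 61 − 18 = 43, R_n = 103.68 kN/bolt. φR_n = 0.75 × (3×97.2 + 3×103.68) = 452.0 kN.
Block shear: shear path 2×[39+1×61] = 2×100 mm, A_gv = 1200, A_nv = 2×(100 − 1.5×20)×6 = 840 mm²; tension across gage: (80 − 2×20)×6 = 240 mm². R_n = min(0.6×450×840, 0.6×345×1200) + 1.0×450×240 = min(226.8, 248.4) + 108 = 334.8 kN. φR_n = 0.75 × 334.8 = 251.1 kN.
Governing: min(424.3, 452.0, 251.1) = 251.1 kN → block shear.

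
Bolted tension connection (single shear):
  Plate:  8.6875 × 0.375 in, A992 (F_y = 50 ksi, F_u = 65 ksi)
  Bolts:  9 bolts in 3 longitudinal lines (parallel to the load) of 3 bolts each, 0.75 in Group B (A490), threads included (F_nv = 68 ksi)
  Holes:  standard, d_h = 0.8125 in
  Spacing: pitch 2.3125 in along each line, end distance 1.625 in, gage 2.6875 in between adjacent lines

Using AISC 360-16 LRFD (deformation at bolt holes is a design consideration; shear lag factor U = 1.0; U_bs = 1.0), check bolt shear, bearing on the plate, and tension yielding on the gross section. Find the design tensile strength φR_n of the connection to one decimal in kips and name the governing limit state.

146.6 kips (gross-section yield governs)

Bolt shear: A_b = π(0.75)²/4 = 0.44179 in². φR_n = 0.75 × 68 × 0.44179 × 9 × 1 = 202.8 kips.
Bearing (0.375 in plate, F_u = 65 ksi): end bolts L_c = 1.625 − 0.8125/2 = 1.21875, R_n = min(1.2×1.21875×0.375×65, 2.4×0.75×0.375×65) = 35.648 kips/bolt; interior L_c = 2.3125 − 0.8125 = 1.5, R_n = 43.875 kips/bolt. φR_n = 0.75 × (3×35.648 + 6×43.875) = 277.6 kips.
Tension yield (gross): A_g = 8.6875×0.375 = 3.2578 in². φR_n = 0.90 × 50 × 3.2578 = 146.6 kips.
Governing: min(202.8, 277.6, 146.6) = 146.6 kips → gross-section yield.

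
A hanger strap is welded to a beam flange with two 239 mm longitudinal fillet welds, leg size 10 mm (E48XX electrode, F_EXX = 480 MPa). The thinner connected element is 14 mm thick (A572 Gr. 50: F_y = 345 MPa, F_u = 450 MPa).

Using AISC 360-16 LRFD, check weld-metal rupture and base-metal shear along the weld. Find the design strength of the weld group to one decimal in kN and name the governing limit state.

Weld metal: throat = 0.707×10 = 7.07 mm, L = 2×239 = 478 mm. φR_n = 0.75 × 0.6 × 480 × 7.07 × 478 = 730.0 kN.
Base metal shear (14 mm plate): yield φR_n = 1.0×0.6×345×14×478 = 1385.2 kN; rupture φR_n = 0.75×0.6×450×14×478 = 1355.1 kN; take 1355.1 kN (rupture).
Governing: min(730.0, 1355.1) = 730.0 kN → weld metal.

730.0 kN (weld metal governs)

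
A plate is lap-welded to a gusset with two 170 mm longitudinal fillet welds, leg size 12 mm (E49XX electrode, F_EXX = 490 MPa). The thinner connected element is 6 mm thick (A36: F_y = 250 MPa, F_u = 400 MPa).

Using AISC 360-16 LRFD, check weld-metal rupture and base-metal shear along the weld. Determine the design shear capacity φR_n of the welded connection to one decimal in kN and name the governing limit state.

306.0 kN (base-metal shear governs)

Weld metal: throat = 0.707×12 = 8.484 mm, L = 2×170 = 340 mm. φR_n = 0.75 × 0.6 × 490 × 8.484 × 340 = 636.0 kN.
Base metal shear (6 mm plate): yield φR_n = 1.0×0.6×250×6×340 = 306.0 kN; rupture φR_n = 0.75×0.6×400×6×340 = 367.2 kN; take 306.0 kN (yield).
Governing: min(636.0, 306.0) = 306.0 kN → base-metal shear.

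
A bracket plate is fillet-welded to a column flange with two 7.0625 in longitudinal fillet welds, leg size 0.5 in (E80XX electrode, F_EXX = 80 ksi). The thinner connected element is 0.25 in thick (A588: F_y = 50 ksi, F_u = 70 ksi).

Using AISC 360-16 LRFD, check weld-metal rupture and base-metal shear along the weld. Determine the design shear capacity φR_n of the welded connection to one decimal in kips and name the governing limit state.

Weld metal: throat = 0.707×0.5 = 0.3535 in, L = 2×7.0625 = 14.125 in. φR_n = 0.75 × 0.6 × 80 × 0.3535 × 14.125 = 179.8 kips.
Base metal shear (0.25 in plate): yield φR_n = 1.0×0.6×50×0.25×14.125 = 105.9 kips; rupture φR_n = 0.75×0.6×70×0.25×14.125 = 111.2 kips; take 105.9 kips (yield).
Governing: min(179.8, 105.9) = 105.9 kips → base-metal shear.

105.9 kips (base-metal shear governs)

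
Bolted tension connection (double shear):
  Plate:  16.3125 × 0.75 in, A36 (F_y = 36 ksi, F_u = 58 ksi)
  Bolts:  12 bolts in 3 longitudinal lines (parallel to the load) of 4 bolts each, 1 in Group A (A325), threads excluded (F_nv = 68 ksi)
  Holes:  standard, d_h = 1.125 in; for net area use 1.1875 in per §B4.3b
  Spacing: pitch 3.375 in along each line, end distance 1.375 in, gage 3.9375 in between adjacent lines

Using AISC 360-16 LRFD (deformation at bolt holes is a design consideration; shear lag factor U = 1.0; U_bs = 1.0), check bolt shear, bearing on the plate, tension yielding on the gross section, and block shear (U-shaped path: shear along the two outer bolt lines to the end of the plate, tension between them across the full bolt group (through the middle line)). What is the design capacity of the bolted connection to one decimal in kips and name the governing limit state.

396.4 kips (gross-section yield governs)

Bolt shear: A_b = π(1)²/4 = 0.7854 in². φR_n = 0.75 × 68 × 0.7854 × 12 × 2 = 961.3 kips.
Bearing (0.75 in plate, F_u = 58 ksi): end bolts L_c = 1.375 − 1.125/2 = 0.8125, R_n = min(1.2×0.8125×0.75×58, 2.4×1×0.75×58) = 42.413 kips/bolt; interior L_c = 3.375 − 1.125 = 2.25, R_n = 104.4 kips/bolt. φR_n = 0.75 × (3×42.413 + 9×104.4) = 800.1 kips.
Tension yield (gross): A_g = 16.3125×0.75 = 12.234 in². φR_n = 0.90 × 36 × 12.234 = 396.4 kips.
Block shear: shear path 2×[1.375+3×3.375] = 2×11.5 in, A_gv = 17.25, A_nv = 2×(11.5 − 3.5×1.1875)×0.75 = 11.016 in²; tension across gage: (7.875 − 2×1.1875)×0.75 = 4.125 in². R_n = min(0.6×58×11.016, 0.6×36×17.25) + 1.0×58×4.125 = min(383.36, 372.6) + 239.25 = 611.85 kips. φR_n = 0.75 × 611.85 = 458.9 kips.
Governing: min(961.3, 800.1, 396.4, 458.9) = 396.4 kips → gross-section yield.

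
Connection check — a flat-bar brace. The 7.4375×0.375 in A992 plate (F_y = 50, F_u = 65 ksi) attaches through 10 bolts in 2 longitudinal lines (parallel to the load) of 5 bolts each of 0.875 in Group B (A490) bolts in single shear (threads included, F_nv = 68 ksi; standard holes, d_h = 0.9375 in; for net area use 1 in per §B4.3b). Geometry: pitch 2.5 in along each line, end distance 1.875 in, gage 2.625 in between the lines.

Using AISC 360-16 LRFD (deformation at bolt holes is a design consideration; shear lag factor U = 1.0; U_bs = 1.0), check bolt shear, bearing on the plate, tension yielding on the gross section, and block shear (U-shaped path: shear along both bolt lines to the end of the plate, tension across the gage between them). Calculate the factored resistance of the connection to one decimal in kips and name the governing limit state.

125.5 kips (gross-section yield governs)

Bolt shear: A_b = π(0.875)²/4 = 0.60132 in². φR_n = 0.75 × 68 × 0.60132 × 10 × 1 = 306.7 kips.
Bearing (0.375 in plate, F_u = 65 ksi): end bolts L_c = 1.875 − 0.9375/2 = 1.40625, R_n = min(1.2×1.40625×0.375×65, 2.4×0.875×0.375×65) = 41.133 kips/bolt; interior L_c = 2.5 − 0.9375 = 1.5625, R_n = 45.703 kips/bolt. φR_n = 0.75 × (2×41.133 + 8×45.703) = 335.9 kips.
Tension yield (gross): A_g = 7.4375×0.375 = 2.7891 in². φR_n = 0.90 × 50 × 2.7891 = 125.5 kips.
Block shear: shear path 2×[1.875+4×2.5] = 2×11.875 in, A_gv = 8.9063, A_nv = 2×(11.875 − 4.5×1)×0.375 = 5.5313 in²; tension across gage: (2.625 − 1×1)×0.375 = 0.60938 in². R_n = min(0.6×65×5.5313, 0.6×50×8.9063) + 1.0×65×0.60938 = min(215.72, 267.19) + 39.61 = 255.33 kips. φR_n = 0.75 × 255.33 = 191.5 kips.
Governing: min(306.7, 335.9, 125.5, 191.5) = 125.5 kips → gross-section yield.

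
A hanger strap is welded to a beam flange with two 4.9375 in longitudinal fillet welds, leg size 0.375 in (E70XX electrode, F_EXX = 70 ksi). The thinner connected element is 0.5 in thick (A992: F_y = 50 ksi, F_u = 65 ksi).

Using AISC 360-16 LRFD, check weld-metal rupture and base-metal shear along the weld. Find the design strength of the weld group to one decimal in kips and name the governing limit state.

Weld metal: throat = 0.707×0.375 = 0.26513 in, L = 2×4.9375 = 9.875 in. φR_n = 0.75 × 0.6 × 70 × 0.26513 × 9.875 = 82.5 kips.
Base metal shear (0.5 in plate): yield φR_n = 1.0×0.6×50×0.5×9.875 = 148.1 kips; rupture φR_n = 0.75×0.6×65×0.5×9.875 = 144.4 kips; take 144.4 kips (rupture).
Governing: min(82.5, 144.4) = 82.5 kips → weld metal.

82.5 kips (weld metal governs)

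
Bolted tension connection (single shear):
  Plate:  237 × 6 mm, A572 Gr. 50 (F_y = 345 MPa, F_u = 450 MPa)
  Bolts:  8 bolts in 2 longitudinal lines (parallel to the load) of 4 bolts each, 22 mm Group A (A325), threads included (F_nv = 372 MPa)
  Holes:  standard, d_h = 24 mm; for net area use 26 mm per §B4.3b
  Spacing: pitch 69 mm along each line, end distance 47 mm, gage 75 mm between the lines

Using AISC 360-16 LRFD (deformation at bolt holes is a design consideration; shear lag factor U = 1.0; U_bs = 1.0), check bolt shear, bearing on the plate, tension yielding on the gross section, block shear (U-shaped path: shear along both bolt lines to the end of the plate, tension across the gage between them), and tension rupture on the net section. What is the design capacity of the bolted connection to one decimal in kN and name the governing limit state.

374.6 kN (net-section rupture governs)

Bolt shear: A_b = π(22)²/4 = 380.13 mm². φR_n = 0.75 × 372 × 380.13 × 8 × 1 = 848.5 kN.
Bearing (6 mm plate, F_u = 450 MPa): end bolts L_c = 47 − 24/2 = 35, R_n = min(1.2×35×6×450, 2.4×22×6×450) = 113.4 kN/bolt; interior L_c = 69 − 24 = 45, R_n = 142.56 kN/bolt. φR_n = 0.75 × (2×113.4 + 6×142.56) = 811.6 kN.
Tension yield (gross): A_g = 237×6 = 1422 mm². φR_n = 0.90 × 345 × 1422 = 441.5 kN.
Block shear: shear path 2×[47+3×69] = 2×254 mm, A_gv = 3048, A_nv = 2×(254 − 3.5×26)×6 = 1956 mm²; tension across gage: (75 − 1×26)×6 = 294 mm². R_n = min(0.6×450×1956, 0.6×345×3048) + 1.0×450×294 = min(528.12, 630.94) + 132.3 = 660.42 kN. φR_n = 0.75 × 660.42 = 495.3 kN.
Tension rupture (net): A_n = (237 − 2×26)×6 = 1110 mm² (U = 1.0, A_e = A_n). φR_n = 0.75 × 450 × 1110 = 374.6 kN.
Governing: min(848.5, 811.6, 441.5, 495.3, 374.6) = 374.6 kN → net-section rupture.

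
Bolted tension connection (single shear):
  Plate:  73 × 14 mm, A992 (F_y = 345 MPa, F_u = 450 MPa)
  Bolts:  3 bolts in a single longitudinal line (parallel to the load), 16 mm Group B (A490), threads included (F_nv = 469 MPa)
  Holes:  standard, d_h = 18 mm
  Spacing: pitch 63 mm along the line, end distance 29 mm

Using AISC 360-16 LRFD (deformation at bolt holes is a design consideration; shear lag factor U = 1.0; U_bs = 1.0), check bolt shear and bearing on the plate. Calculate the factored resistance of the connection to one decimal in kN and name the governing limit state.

212.2 kN (bolt shear governs)

Bolt shear: A_b = π(16)²/4 = 201.06 mm². φR_n = 0.75 × 469 × 201.06 × 3 × 1 = 212.2 kN.
Bearing (14 mm plate, F_u = 450 MPa): end bolts L_c = 29 − 18/2 = 20, R_n = min(1.2×20×14×450, 2.4×16×14×450) = 151.2 kN/bolt; interior L_c = 63 − 18 = 45, R_n = 241.92 kN/bolt. φR_n = 0.75 × (1×151.2 + 2×241.92) = 476.3 kN.
Governing: min(212.2, 476.3) = 212.2 kN → bolt shear.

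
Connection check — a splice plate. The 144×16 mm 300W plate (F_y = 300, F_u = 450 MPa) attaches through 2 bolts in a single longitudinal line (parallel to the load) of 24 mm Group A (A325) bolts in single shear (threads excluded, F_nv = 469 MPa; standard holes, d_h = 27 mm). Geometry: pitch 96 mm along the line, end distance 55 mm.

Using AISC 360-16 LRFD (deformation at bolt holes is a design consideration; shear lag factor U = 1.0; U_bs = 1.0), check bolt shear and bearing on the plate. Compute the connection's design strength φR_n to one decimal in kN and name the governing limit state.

Bolt shear: A_b = π(24)²/4 = 452.39 mm². φR_n = 0.75 × 469 × 452.39 × 2 × 1 = 318.3 kN.
Bearing (16 mm plate, F_u = 450 MPa): end bolts L_c = 55 − 27/2 = 41.5, R_n = min(1.2×41.5×16×450, 2.4×24×16×450) = 358.56 kN/bolt; interior L_c = 96 − 27 = 69, R_n = 414.72 kN/bolt. φR_n = 0.75 × (1×358.56 + 1×414.72) = 580.0 kN.
Governing: min(318.3, 580.0) = 318.3 kN → bolt shear.

318.3 kN (bolt shear governs)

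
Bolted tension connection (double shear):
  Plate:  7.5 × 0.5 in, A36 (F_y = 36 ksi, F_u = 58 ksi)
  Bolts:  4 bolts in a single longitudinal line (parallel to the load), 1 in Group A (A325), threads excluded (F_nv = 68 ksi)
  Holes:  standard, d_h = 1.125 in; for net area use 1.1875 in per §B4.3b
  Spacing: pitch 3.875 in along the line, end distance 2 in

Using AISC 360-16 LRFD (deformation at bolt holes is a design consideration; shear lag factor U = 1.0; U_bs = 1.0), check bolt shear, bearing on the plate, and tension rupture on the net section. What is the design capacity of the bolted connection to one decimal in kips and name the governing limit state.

137.3 kips (net-section rupture governs)

Bolt shear: A_b = π(1)²/4 = 0.7854 in². φR_n = 0.75 × 68 × 0.7854 × 4 × 2 = 320.4 kips.
Bearing (0.5 in plate, F_u = 58 ksi): end bolts L_c = 2 − 1.125/2 = 1.4375, R_n = min(1.2×1.4375×0.5×58, 2.4×1×0.5×58) = 50.025 kips/bolt; interior L_c = 3.875 − 1.125 = 2.75, R_n = 69.6 kips/bolt. φR_n = 0.75 × (1×50.025 + 3×69.6) = 194.1 kips.
Tension rupture (net): A_n = (7.5 − 1×1.1875)×0.5 = 3.1563 in² (U = 1.0, A_e = A_n). φR_n = 0.75 × 58 × 3.1563 = 137.3 kips.
Governing: min(320.4, 194.1, 137.3) = 137.3 kips → net-section rupture.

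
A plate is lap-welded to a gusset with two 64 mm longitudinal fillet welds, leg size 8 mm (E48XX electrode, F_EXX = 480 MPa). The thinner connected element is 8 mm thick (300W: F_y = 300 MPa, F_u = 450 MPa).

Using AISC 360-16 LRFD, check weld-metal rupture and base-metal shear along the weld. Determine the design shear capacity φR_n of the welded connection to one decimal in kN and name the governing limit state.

156.4 kN (weld metal governs)

Weld metal: throat = 0.707×8 = 5.656 mm, L = 2×64 = 128 mm. φR_n = 0.75 × 0.6 × 480 × 5.656 × 128 = 156.4 kN.
Base metal shear (8 mm plate): yield φR_n = 1.0×0.6×300×8×128 = 184.3 kN; rupture φR_n = 0.75×0.6×450×8×128 = 207.4 kN; take 184.3 kN (yield).
Governing: min(156.4, 184.3) = 156.4 kN → weld metal.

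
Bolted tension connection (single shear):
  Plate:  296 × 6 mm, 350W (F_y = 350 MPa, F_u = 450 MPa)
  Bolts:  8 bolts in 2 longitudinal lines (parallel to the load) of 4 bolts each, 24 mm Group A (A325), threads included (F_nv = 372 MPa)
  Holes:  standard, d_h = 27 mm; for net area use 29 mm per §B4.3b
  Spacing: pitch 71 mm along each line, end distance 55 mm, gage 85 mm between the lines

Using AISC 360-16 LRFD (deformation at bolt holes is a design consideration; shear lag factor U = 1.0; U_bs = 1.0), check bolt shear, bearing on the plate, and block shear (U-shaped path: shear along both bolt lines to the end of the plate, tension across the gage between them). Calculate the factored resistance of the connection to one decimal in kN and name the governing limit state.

Bolt shear: A_b = π(24)²/4 = 452.39 mm². φR_n = 0.75 × 372 × 452.39 × 8 × 1 = 1009.7 kN.
Bearing (6 mm plate, F_u = 450 MPa): end bolts L_c = 55 − 27/2 = 41.5, R_n = min(1.2×41.5×6×450, 2.4×24×6×450) = 134.46 kN/bolt; interior L_c = 71 − 27 = 44, R_n = 142.56 kN/bolt. φR_n = 0.75 × (2×134.46 + 6×142.56) = 843.2 kN.
Block shear: shear path 2×[55+3×71] = 2×268 mm, A_gv = 3216, A_nv = 2×(268 − 3.5×29)×6 = 1998 mm²; tension across gage: (85 − 1×29)×6 = 336 mm². R_n = min(0.6×450×1998, 0.6×350×3216) + 1.0×450×336 = min(539.46, 675.36) + 151.2 = 690.66 kN. φR_n = 0.75 × 690.66 = 518.0 kN.
Governing: min(1009.7, 843.2, 518.0) = 518.0 kN → block shear.

518.0 kN (block shear governs)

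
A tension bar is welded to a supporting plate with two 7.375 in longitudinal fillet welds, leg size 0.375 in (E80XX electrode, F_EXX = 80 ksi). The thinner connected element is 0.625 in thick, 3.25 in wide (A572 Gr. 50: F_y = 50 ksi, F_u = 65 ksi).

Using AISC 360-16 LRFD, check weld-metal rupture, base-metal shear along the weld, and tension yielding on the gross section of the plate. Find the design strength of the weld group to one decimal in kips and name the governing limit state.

91.4 kips (gross-section yield governs)

Weld metal: throat = 0.707×0.375 = 0.26513 in, L = 2×7.375 = 14.75 in. φR_n = 0.75 × 0.6 × 80 × 0.26513 × 14.75 = 140.8 kips.
Base metal shear (0.625 in plate): yield φR_n = 1.0×0.6×50×0.625×14.75 = 276.6 kips; rupture φR_n = 0.75×0.6×65×0.625×14.75 = 269.6 kips; take 269.6 kips (rupture).
Tension yield (gross): A_g = 3.25×0.625 = 2.0313 in². φR_n = 0.90 × 50 × 2.0313 = 91.4 kips.
Governing: min(140.8, 269.6, 91.4) = 91.4 kips → gross-section yield.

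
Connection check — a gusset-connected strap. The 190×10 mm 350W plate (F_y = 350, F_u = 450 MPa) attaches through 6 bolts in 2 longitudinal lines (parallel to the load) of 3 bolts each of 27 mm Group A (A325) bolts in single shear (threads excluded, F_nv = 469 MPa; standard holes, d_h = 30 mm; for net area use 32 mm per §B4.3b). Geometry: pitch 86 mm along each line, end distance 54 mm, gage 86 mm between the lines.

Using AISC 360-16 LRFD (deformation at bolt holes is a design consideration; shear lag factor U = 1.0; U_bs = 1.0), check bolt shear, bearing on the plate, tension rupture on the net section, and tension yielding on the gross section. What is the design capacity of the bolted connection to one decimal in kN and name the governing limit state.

425.3 kN (net-section rupture governs)

Bolt shear: A_b = π(27)²/4 = 572.56 mm². φR_n = 0.75 × 469 × 572.56 × 6 × 1 = 1208.4 kN.
Bearing (10 mm plate, F_u = 450 MPa): end bolts L_c = 54 − 30/2 = 39, R_n = min(1.2×39×10×450, 2.4×27×10×450) = 210.6 kN/bolt; interior L_c = 86 − 30 = 56, R_n = 291.6 kN/bolt. φR_n = 0.75 × (2×210.6 + 4×291.6) = 1190.7 kN.
Tension rupture (net): A_n = (190 − 2×32)×10 = 1260 mm² (U = 1.0, A_e = A_n). φR_n = 0.75 × 450 × 1260 = 425.3 kN.
Tension yield (gross): A_g = 190×10 = 1900 mm². φR_n = 0.90 × 350 × 1900 = 598.5 kN.
Governing: min(1208.4, 1190.7, 425.3, 598.5) = 425.3 kN → net-section rupture.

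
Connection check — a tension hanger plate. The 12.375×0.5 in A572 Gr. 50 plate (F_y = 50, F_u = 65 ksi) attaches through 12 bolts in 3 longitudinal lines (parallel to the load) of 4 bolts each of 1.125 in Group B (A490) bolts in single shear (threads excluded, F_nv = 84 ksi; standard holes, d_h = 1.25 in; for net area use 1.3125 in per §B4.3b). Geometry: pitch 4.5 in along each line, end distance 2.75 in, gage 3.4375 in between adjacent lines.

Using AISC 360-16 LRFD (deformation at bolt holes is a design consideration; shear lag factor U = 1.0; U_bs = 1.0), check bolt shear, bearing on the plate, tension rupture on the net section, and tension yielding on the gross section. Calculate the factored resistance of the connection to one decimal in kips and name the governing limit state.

Bolt shear: A_b = π(1.125)²/4 = 0.99402 in². φR_n = 0.75 × 84 × 0.99402 × 12 × 1 = 751.5 kips.
Bearing (0.5 in plate, F_u = 65 ksi): end bolts L_c = 2.75 − 1.25/2 = 2.125, R_n = min(1.2×2.125×0.5×65, 2.4×1.125×0.5×65) = 82.875 kips/bolt; interior L_c = 4.5 − 1.25 = 3.25, R_n = 87.75 kips/bolt. φR_n = 0.75 × (3×82.875 + 9×87.75) = 778.8 kips.
Tension rupture (net): A_n = (12.375 − 3×1.3125)×0.5 = 4.2188 in² (U = 1.0, A_e = A_n). φR_n = 0.75 × 65 × 4.2188 = 205.7 kips.
Tension yield (gross): A_g = 12.375×0.5 = 6.1875 in². φR_n = 0.90 × 50 × 6.1875 = 278.4 kips.
Governing: min(751.5, 778.8, 205.7, 278.4) = 205.7 kips → net-section rupture.

205.7 kips (net-section rupture governs)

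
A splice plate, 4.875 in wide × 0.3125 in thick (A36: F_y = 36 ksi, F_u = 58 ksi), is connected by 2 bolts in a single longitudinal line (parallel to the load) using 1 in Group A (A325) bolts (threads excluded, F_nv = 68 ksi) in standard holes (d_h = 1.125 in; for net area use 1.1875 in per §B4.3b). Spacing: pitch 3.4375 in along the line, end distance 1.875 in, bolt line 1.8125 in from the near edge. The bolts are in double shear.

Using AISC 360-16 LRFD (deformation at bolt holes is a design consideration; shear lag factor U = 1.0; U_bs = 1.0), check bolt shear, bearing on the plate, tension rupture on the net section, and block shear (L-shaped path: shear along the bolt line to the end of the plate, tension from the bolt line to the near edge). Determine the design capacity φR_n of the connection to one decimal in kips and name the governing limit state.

Bolt shear: A_b = π(1)²/4 = 0.7854 in². φR_n = 0.75 × 68 × 0.7854 × 2 × 2 = 160.2 kips.
Bearing (0.3125 in plate, F_u = 58 ksi): end bolts L_c = 1.875 − 1.125/2 = 1.3125, R_n = min(1.2×1.3125×0.3125×58, 2.4×1×0.3125×58) = 28.547 kips/bolt; interior L_c = 3.4375 − 1.125 = 2.3125, R_n = 43.5 kips/bolt. φR_n = 0.75 × (1×28.547 + 1×43.5) = 54.0 kips.
Tension rupture (net): A_n = (4.875 − 1×1.1875)×0.3125 = 1.1523 in² (U = 1.0, A_e = A_n). φR_n = 0.75 × 58 × 1.1523 = 50.1 kips.
Block shear: shear path 1×[1.875+1×3.4375] = 1×5.3125 in, A_gv = 1.6602, A_nv = 1×(5.3125 − 1.5×1.1875)×0.3125 = 1.1035 in²; tension to near edge: (1.8125 − 0.5×1.1875)×0.3125 = 0.38086 in². R_n = min(0.6×58×1.1035, 0.6×36×1.6602) + 1.0×58×0.38086 = min(38.402, 35.86) + 22.09 = 57.95 kips. φR_n = 0.75 × 57.95 = 43.5 kips.
Governing: min(160.2, 54.0, 50.1, 43.5) = 43.5 kips → block shear.

43.5 kips (block shear governs)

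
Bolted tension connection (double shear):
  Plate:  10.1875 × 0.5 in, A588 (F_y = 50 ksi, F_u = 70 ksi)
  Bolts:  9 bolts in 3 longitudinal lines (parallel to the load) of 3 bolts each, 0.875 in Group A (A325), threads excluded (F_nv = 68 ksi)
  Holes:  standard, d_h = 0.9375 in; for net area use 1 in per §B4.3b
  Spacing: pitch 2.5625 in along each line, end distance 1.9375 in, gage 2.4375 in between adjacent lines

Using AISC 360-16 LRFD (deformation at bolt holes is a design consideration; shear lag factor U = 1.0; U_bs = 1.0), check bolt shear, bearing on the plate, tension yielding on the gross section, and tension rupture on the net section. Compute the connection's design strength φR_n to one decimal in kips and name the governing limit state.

188.7 kips (net-section rupture governs)

Bolt shear: A_b = π(0.875)²/4 = 0.60132 in². φR_n = 0.75 × 68 × 0.60132 × 9 × 2 = 552.0 kips.
Bearing (0.5 in plate, F_u = 70 ksi): end bolts L_c = 1.9375 − 0.9375/2 = 1.46875, R_n = min(1.2×1.46875×0.5×70, 2.4×0.875×0.5×70) = 61.688 kips/bolt; interior L_c = 2.5625 − 0.9375 = 1.625, R_n = 68.25 kips/bolt. φR_n = 0.75 × (3×61.688 + 6×68.25) = 445.9 kips.
Tension yield (gross): A_g = 10.1875×0.5 = 5.0938 in². φR_n = 0.90 × 50 × 5.0938 = 229.2 kips.
Tension rupture (net): A_n = (10.1875 − 3×1)×0.5 = 3.5938 in² (U = 1.0, A_e = A_n). φR_n = 0.75 × 70 × 3.5938 = 188.7 kips.
Governing: min(552.0, 445.9, 229.2, 188.7) = 188.7 kips → net-section rupture.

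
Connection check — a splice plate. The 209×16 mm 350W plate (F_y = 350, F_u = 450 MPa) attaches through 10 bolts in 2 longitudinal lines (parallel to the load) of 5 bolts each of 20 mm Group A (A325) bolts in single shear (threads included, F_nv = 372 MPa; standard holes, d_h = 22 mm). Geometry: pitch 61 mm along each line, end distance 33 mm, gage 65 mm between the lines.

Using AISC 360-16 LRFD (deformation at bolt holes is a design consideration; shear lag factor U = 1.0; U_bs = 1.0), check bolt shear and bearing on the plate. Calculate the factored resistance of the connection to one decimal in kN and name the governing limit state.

Bolt shear: A_b = π(20)²/4 = 314.16 mm². φR_n = 0.75 × 372 × 314.16 × 10 × 1 = 876.5 kN.
Bearing (16 mm plate, F_u = 450 MPa): end bolts L_c = 33 − 22/2 = 22, R_n = min(1.2×22×16×450, 2.4×20×16×450) = 190.08 kN/bolt; interior L_c = 61 − 22 = 39, R_n = 336.96 kN/bolt. φR_n = 0.75 × (2×190.08 + 8×336.96) = 2306.9 kN.
Governing: min(876.5, 2306.9) = 876.5 kN → bolt shear.

876.5 kN (bolt shear governs)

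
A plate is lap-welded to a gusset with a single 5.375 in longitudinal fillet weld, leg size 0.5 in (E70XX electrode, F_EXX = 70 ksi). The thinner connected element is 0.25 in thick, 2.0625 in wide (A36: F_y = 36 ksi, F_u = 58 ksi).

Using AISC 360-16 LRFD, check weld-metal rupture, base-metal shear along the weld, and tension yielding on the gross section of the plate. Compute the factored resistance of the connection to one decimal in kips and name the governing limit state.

16.7 kips (gross-section yield governs)

Weld metal: throat = 0.707×0.5 = 0.3535 in, L = 5.375 in. φR_n = 0.75 × 0.6 × 70 × 0.3535 × 5.375 = 59.9 kips.
Base metal shear (0.25 in plate): yield φR_n = 1.0×0.6×36×0.25×5.375 = 29.0 kips; rupture φR_n = 0.75×0.6×58×0.25×5.375 = 35.1 kips; take 29.0 kips (yield).
Tension yield (gross): A_g = 2.0625×0.25 = 0.51563 in². φR_n = 0.90 × 36 × 0.51563 = 16.7 kips.
Governing: min(59.9, 29.0, 16.7) = 16.7 kips → gross-section yield.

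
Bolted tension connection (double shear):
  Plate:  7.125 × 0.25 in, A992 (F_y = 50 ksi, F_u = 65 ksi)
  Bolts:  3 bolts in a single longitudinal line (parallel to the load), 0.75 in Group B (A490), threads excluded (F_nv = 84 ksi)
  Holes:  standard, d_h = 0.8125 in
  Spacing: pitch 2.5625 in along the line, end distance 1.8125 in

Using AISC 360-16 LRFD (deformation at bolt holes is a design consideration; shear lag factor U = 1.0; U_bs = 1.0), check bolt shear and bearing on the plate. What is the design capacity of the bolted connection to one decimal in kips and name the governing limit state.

Bolt shear: A_b = π(0.75)²/4 = 0.44179 in². φR_n = 0.75 × 84 × 0.44179 × 3 × 2 = 167.0 kips.
Bearing (0.25 in plate, F_u = 65 ksi): end bolts L_c = 1.8125 − 0.8125/2 = 1.40625, R_n = min(1.2×1.40625×0.25×65, 2.4×0.75×0.25×65) = 27.422 kips/bolt; interior L_c = 2.5625 − 0.8125 = 1.75, R_n = 29.25 kips/bolt. φR_n = 0.75 × (1×27.422 + 2×29.25) = 64.4 kips.
Governing: min(167.0, 64.4) = 64.4 kips → bearing.

64.4 kips (bearing governs)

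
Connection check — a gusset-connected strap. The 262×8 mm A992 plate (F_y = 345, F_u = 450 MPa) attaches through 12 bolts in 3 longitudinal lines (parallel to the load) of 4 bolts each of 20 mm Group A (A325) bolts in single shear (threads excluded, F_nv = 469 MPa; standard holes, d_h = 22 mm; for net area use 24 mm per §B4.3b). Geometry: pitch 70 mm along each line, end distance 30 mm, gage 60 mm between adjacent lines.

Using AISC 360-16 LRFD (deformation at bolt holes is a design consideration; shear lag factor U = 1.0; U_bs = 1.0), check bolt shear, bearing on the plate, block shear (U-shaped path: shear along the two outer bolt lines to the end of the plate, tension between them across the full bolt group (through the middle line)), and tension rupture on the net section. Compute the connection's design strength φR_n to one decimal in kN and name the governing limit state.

513.0 kN (net-section rupture governs)

Bolt shear: A_b = π(20)²/4 = 314.16 mm². φR_n = 0.75 × 469 × 314.16 × 12 × 1 = 1326.1 kN.
Bearing (8 mm plate, F_u = 450 MPa): end bolts L_c = 30 − 22/2 = 19, R_n = min(1.2×19×8×450, 2.4×20×8×450) = 82.08 kN/bolt; interior L_c = 70 − 22 = 48, R_n = 172.8 kN/bolt. φR_n = 0.75 × (3×82.08 + 9×172.8) = 1351.1 kN.
Block shear: shear path 2×[30+3×70] = 2×240 mm, A_gv = 3840, A_nv = 2×(240 − 3.5×24)×8 = 2496 mm²; tension across gage: (120 − 2×24)×8 = 576 mm². R_n = min(0.6×450×2496, 0.6×345×3840) + 1.0×450×576 = min(673.92, 794.88) + 259.2 = 933.12 kN. φR_n = 0.75 × 933.12 = 699.8 kN.
Tension rupture (net): A_n = (262 − 3×24)×8 = 1520 mm² (U = 1.0, A_e = A_n). φR_n = 0.75 × 450 × 1520 = 513.0 kN.
Governing: min(1326.1, 1351.1, 699.8, 513.0) = 513.0 kN → net-section rupture.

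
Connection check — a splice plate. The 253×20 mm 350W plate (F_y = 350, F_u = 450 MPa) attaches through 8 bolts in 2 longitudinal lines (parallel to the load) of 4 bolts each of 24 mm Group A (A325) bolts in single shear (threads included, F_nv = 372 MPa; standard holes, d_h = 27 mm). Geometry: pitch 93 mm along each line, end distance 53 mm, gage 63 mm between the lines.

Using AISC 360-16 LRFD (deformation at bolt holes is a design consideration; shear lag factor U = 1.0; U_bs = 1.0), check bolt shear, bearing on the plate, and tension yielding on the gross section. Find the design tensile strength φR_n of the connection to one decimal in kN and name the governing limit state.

1009.7 kN (bolt shear governs)

Bolt shear: A_b = π(24)²/4 = 452.39 mm². φR_n = 0.75 × 372 × 452.39 × 8 × 1 = 1009.7 kN.
Bearing (20 mm plate, F_u = 450 MPa): end bolts L_c = 53 − 27/2 = 39.5, R_n = min(1.2×39.5×20×450, 2.4×24×20×450) = 426.6 kN/bolt; interior L_c = 93 − 27 = 66, R_n = 518.4 kN/bolt. φR_n = 0.75 × (2×426.6 + 6×518.4) = 2972.7 kN.
Tension yield (gross): A_g = 253×20 = 5060 mm². φR_n = 0.90 × 350 × 5060 = 1593.9 kN.
Governing: min(1009.7, 2972.7, 1593.9) = 1009.7 kN → bolt shear.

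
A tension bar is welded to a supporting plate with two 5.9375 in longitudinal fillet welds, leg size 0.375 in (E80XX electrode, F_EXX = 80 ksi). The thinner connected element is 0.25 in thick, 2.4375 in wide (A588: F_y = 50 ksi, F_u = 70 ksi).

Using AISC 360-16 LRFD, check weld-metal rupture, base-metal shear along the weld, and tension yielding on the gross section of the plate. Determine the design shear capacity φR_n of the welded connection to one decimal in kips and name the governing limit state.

Weld metal: throat = 0.707×0.375 = 0.26513 in, L = 2×5.9375 = 11.875 in. φR_n = 0.75 × 0.6 × 80 × 0.26513 × 11.875 = 113.3 kips.
Base metal shear (0.25 in plate): yield φR_n = 1.0×0.6×50×0.25×11.875 = 89.1 kips; rupture φR_n = 0.75×0.6×70×0.25×11.875 = 93.5 kips; take 89.1 kips (yield).
Tension yield (gross): A_g = 2.4375×0.25 = 0.60938 in². φR_n = 0.90 × 50 × 0.60938 = 27.4 kips.
Governing: min(113.3, 89.1, 27.4) = 27.4 kips → gross-section yield.

27.4 kips (gross-section yield governs)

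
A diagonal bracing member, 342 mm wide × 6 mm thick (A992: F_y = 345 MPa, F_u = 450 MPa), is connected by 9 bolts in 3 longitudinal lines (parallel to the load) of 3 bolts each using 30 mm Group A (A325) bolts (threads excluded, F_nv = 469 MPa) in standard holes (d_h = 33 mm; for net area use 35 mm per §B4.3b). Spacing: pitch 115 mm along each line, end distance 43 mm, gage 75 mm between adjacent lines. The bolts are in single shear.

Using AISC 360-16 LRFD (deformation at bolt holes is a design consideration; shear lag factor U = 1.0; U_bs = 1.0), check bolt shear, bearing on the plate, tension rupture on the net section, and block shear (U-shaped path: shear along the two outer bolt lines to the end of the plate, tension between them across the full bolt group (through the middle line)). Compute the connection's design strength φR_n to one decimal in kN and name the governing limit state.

Bolt shear: A_b = π(30)²/4 = 706.86 mm². φR_n = 0.75 × 469 × 706.86 × 9 × 1 = 2237.7 kN.
Bearing (6 mm plate, F_u = 450 MPa): end bolts L_c = 43 − 33/2 = 26.5, R_n = min(1.2×26.5×6×450, 2.4×30×6×450) = 85.86 kN/bolt; interior L_c = 115 − 33 = 82, R_n = 194.4 kN/bolt. φR_n = 0.75 × (3×85.86 + 6×194.4) = 1068.0 kN.
Tension rupture (net): A_n = (342 − 3×35)×6 = 1422 mm² (U = 1.0, A_e = A_n). φR_n = 0.75 × 450 × 1422 = 479.9 kN.
Block shear: shear path 2×[43+2×115] = 2×273 mm, A_gv = 3276, A_nv = 2×(273 − 2.5×35)×6 = 2226 mm²; tension across gage: (150 − 2×35)×6 = 480 mm². R_n = min(0.6×450×2226, 0.6×345×3276) + 1.0×450×480 = min(601.02, 678.13) + 216 = 817.02 kN. φR_n = 0.75 × 817.02 = 612.8 kN.
Governing: min(2237.7, 1068.0, 479.9, 612.8) = 479.9 kN → net-section rupture.

479.9 kN (net-section rupture governs)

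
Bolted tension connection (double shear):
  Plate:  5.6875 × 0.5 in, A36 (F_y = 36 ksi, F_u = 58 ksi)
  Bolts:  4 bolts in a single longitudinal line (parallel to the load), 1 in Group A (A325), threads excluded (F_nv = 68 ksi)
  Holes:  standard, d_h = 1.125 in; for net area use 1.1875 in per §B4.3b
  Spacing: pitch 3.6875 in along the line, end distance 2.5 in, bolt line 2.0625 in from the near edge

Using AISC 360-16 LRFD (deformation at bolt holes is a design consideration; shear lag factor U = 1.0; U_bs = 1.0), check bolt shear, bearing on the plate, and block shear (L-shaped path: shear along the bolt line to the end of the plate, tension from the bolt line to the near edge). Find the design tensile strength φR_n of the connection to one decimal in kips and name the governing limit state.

Bolt shear: A_b = π(1)²/4 = 0.7854 in². φR_n = 0.75 × 68 × 0.7854 × 4 × 2 = 320.4 kips.
Bearing (0.5 in plate, F_u = 58 ksi): end bolts L_c = 2.5 − 1.125/2 = 1.9375, R_n = min(1.2×1.9375×0.5×58, 2.4×1×0.5×58) = 67.425 kips/bolt; interior L_c = 3.6875 − 1.125 = 2.5625, R_n = 69.6 kips/bolt. φR_n = 0.75 × (1×67.425 + 3×69.6) = 207.2 kips.
Block shear: shear path 1×[2.5+3×3.6875] = 1×13.5625 in, A_gv = 6.7813, A_nv = 1×(13.5625 − 3.5×1.1875)×0.5 = 4.7031 in²; tension to near edge: (2.0625 − 0.5×1.1875)×0.5 = 0.73438 in². R_n = min(0.6×58×4.7031, 0.6×36×6.7813) + 1.0×58×0.73438 = min(163.67, 146.48) + 42.594 = 189.07 kips. φR_n = 0.75 × 189.07 = 141.8 kips.
Governing: min(320.4, 207.2, 141.8) = 141.8 kips → block shear.

141.8 kips (block shear governs)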